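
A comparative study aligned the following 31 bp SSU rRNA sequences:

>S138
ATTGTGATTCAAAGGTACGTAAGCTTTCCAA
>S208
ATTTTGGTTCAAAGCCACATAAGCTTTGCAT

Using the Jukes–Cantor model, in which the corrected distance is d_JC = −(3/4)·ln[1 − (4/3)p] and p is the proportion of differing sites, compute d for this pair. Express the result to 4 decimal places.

0.2687

Differing sites — 4:G/T; 7:A/G; 15:G/C; 16:T/C; 19:G/A; 28:C/G; 31:A/T.
p = 7/31 = 0.225806.
d = −0.75 · ln(1 − (4/3)·0.225806) = −0.75 · ln(0.698925) = −0.75 · (-0.358212) = 0.2687.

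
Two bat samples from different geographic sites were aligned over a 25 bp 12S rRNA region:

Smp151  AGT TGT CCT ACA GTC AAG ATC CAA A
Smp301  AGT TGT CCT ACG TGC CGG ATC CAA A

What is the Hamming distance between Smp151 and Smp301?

5

Differing sites — 12:A/G; 13:G/T; 14:T/G; 16:A/C; 17:A/G.
That gives 5 mismatches out of 25 aligned sites, so the Hamming distance is 5.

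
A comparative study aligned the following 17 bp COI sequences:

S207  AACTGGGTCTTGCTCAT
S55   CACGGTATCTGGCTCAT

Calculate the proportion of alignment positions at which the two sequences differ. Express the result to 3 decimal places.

The sequences differ at positions 1 (A/C), 4 (T/G), 6 (G/T), 7 (G/A), 11 (T/G).
There are 5 differences over 17 sites, so p = 5/17 = 0.294.

0.294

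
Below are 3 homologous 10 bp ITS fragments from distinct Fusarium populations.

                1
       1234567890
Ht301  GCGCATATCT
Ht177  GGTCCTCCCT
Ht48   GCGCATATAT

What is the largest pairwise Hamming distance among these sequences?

6

Pairwise Hamming distances:
  Ht301 vs Ht177: 5
  Ht301 vs Ht48: 1
  Ht177 vs Ht48: 6
The largest is 6, between Ht177 and Ht48.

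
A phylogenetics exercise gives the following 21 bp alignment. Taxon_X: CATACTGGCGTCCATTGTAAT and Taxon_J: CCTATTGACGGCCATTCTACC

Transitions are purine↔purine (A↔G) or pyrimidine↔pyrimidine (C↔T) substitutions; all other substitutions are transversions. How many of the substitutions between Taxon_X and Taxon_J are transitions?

3

Mismatches occur at site 2 (A↔C, transversion), site 5 (C↔T, transition), site 8 (G↔A, transition), site 11 (T↔G, transversion), site 17 (G↔C, transversion), site 20 (A↔C, transversion), site 21 (T↔C, transition).
Of the 7 differences, 3 transitions and 4 transversions, so the answer is 3.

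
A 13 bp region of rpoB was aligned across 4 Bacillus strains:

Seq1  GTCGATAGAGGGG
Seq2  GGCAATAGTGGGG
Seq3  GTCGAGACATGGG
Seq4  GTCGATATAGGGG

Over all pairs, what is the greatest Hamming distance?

Pairwise Hamming distances:
  Seq1 vs Seq2: 3
  Seq1 vs Seq3: 3
  Seq1 vs Seq4: 1
  Seq2 vs Seq3: 6
  Seq2 vs Seq4: 4
  Seq3 vs Seq4: 3
The largest is 6, between Seq2 and Seq3.

6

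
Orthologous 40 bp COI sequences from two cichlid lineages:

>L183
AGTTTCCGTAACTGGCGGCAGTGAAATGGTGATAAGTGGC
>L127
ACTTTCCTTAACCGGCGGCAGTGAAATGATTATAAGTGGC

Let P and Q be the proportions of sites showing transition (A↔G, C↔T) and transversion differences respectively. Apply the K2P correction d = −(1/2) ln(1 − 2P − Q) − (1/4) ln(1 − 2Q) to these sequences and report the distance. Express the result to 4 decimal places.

0.1368

Mismatches occur at site 2 (G↔C, transversion), site 8 (G↔T, transversion), site 13 (T↔C, transition), site 29 (G↔A, transition), site 31 (G↔T, transversion).
Of the 5 differences, 2 transitions and 3 transversions over 40 sites: P = 2/40 = 0.050000, Q = 3/40 = 0.075000.
d = −0.5·ln(0.825000) − 0.25·ln(0.850000) = −0.5·(-0.192372) − 0.25·(-0.162519) = 0.1368.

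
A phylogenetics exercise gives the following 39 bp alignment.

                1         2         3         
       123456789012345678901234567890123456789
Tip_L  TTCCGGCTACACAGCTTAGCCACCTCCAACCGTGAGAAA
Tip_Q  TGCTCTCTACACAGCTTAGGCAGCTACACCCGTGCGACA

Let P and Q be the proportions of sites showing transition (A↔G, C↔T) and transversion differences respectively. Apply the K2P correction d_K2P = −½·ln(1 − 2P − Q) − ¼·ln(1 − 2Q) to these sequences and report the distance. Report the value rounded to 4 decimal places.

0.3204

Differing sites — 2:T/G (Tv); 4:C/T (Ti); 5:G/C (Tv); 6:G/T (Tv); 20:C/G (Tv); 23:C/G (Tv); 26:C/A (Tv); 29:A/C (Tv); 35:A/C (Tv); 38:A/C (Tv).
Of the 10 differences, 1 transition and 9 transversions over 39 sites: P = 1/39 = 0.025641, Q = 9/39 = 0.230769.
d = −0.5·ln(0.717949) − 0.25·ln(0.538462) = −0.5·(-0.331357) − 0.25·(-0.619038) = 0.3204.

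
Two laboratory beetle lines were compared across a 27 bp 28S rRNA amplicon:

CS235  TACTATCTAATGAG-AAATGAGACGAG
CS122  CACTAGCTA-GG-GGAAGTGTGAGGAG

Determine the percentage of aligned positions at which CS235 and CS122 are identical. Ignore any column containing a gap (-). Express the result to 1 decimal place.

Excluding the 3 gap columns leaves 24 comparable sites.
Mismatches occur at site 1 (T/C), site 6 (T/G), site 11 (T/G), site 18 (A/G), site 21 (A/T), site 24 (C/G).
18 of the 24 comparable sites match, so the percent identity is 18/24 × 100 = 75.0%.

75.0%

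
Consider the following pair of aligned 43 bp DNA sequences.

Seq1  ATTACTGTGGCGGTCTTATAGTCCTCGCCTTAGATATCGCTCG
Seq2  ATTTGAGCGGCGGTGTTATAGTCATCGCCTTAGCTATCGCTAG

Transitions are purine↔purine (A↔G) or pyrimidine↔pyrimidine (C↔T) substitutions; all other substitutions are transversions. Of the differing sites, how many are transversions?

7

Differing sites — 4:A/T (Tv); 5:C/G (Tv); 6:T/A (Tv); 8:T/C (Ti); 15:C/G (Tv); 24:C/A (Tv); 34:A/C (Tv); 42:C/A (Tv).
Of the 8 differences, 1 transition and 7 transversions, so the answer is 7.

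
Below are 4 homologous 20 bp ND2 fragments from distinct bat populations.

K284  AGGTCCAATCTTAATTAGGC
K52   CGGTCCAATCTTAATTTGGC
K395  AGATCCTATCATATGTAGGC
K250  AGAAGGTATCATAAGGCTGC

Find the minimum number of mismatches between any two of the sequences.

Pairwise Hamming distances:
  K284 vs K52: 2
  K284 vs K395: 5
  K284 vs K250: 10
  K52 vs K395: 7
  K52 vs K250: 11
  K395 vs K250: 7
The smallest is 2, between K284 and K52.

2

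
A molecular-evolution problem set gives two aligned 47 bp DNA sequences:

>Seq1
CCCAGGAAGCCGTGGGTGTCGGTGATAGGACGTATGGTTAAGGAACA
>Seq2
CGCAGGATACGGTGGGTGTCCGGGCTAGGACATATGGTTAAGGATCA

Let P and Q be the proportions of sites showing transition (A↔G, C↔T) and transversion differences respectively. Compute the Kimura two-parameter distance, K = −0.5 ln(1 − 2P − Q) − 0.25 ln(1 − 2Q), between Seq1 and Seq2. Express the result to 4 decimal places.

Differing sites — 2:C/G (Tv); 8:A/T (Tv); 9:G/A (Ti); 11:C/G (Tv); 21:G/C (Tv); 23:T/G (Tv); 25:A/C (Tv); 32:G/A (Ti); 45:A/T (Tv).
Of the 9 differences, 2 transitions and 7 transversions over 47 sites: P = 2/47 = 0.042553, Q = 7/47 = 0.148936.
d = −0.5·ln(0.765958) − 0.25·ln(0.702128) = −0.5·(-0.266628) − 0.25·(-0.353640) = 0.2217.

0.2217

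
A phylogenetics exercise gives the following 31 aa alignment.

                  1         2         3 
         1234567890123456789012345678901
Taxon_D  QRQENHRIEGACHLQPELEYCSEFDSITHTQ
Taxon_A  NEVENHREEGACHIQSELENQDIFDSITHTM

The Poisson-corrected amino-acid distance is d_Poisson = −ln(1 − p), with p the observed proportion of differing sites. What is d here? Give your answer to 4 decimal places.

0.4383

The sequences differ at positions 1 (Q/N), 2 (R/E), 3 (Q/V), 8 (I/E), 14 (L/I), 16 (P/S), 20 (Y/N), 21 (C/Q), 22 (S/D), 23 (E/I), 31 (Q/M).
p = 11/31 = 0.354839.
d = −ln(1 − 0.354839) = −ln(0.645161) = 0.4383.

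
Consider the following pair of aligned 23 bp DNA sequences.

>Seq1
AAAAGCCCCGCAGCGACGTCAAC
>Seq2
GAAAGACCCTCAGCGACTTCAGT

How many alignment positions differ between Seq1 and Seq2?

6

Differing sites — 1:A/G; 6:C/A; 10:G/T; 18:G/T; 22:A/G; 23:C/T.
That gives 6 mismatches out of 23 aligned sites, so the Hamming distance is 6.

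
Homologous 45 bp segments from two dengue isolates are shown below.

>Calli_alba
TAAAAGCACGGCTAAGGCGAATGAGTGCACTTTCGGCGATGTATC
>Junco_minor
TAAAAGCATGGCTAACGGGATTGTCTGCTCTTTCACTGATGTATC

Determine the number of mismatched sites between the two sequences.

10

Differing sites — 9:C/T; 16:G/C; 18:C/G; 21:A/T; 24:A/T; 25:G/C; 29:A/T; 35:G/A; 36:G/C; 37:C/T.
That gives 10 mismatches out of 45 aligned sites, so the Hamming distance is 10.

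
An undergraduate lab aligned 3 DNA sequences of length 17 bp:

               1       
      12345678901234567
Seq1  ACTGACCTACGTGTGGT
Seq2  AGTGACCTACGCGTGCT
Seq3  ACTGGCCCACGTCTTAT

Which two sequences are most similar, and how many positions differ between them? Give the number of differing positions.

Pairwise Hamming distances:
  Seq1 vs Seq2: 3
  Seq1 vs Seq3: 5
  Seq2 vs Seq3: 7
The smallest is 3, between Seq1 and Seq2.

3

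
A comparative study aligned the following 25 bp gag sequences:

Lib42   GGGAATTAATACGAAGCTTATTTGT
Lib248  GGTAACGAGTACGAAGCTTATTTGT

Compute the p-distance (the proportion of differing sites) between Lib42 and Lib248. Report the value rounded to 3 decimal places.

Differing sites — 3:G/T; 6:T/C; 7:T/G; 9:A/G.
There are 4 differences over 25 sites, so p = 4/25 = 0.160.

0.160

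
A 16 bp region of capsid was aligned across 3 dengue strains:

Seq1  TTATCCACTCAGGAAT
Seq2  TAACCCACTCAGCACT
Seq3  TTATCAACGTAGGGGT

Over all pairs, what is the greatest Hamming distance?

Pairwise Hamming distances:
  Seq1 vs Seq2: 4
  Seq1 vs Seq3: 5
  Seq2 vs Seq3: 8
The largest is 8, between Seq2 and Seq3.

8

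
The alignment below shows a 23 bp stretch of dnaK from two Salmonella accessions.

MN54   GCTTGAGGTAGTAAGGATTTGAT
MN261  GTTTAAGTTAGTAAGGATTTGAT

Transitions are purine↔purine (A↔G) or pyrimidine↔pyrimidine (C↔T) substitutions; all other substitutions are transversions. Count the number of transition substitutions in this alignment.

The sequences differ at positions 2 (C/T, transition), 5 (G/A, transition), 8 (G/T, transversion).
Of the 3 differences, 2 transitions and 1 transversion, so the answer is 2.

2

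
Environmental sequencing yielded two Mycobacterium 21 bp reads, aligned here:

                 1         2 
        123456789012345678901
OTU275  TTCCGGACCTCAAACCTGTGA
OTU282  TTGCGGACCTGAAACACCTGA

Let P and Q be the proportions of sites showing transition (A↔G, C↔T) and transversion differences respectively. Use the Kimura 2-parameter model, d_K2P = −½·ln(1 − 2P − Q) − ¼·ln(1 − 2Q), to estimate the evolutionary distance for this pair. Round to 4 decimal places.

0.2881

Differing sites — 3:C/G (Tv); 11:C/G (Tv); 16:C/A (Tv); 17:T/C (Ti); 18:G/C (Tv).
Of the 5 differences, 1 transition and 4 transversions over 21 sites: P = 1/21 = 0.047619, Q = 4/21 = 0.190476.
d = −0.5·ln(0.714286) − 0.25·ln(0.619048) = −0.5·(-0.336472) − 0.25·(-0.479572) = 0.2881.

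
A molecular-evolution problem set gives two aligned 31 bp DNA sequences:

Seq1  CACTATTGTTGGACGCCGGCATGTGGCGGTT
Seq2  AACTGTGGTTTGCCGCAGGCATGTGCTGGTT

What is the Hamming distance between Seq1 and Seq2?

The sequences differ at positions 1 (C/A), 5 (A/G), 7 (T/G), 11 (G/T), 13 (A/C), 17 (C/A), 26 (G/C), 27 (C/T).
That gives 8 mismatches out of 31 aligned sites, so the Hamming distance is 8.

8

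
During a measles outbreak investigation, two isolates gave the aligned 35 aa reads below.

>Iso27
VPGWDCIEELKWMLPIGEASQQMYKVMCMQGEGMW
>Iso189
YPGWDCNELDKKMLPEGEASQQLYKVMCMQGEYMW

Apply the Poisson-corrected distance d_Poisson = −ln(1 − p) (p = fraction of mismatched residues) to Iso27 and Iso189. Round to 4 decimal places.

Differing sites — 1:V/Y; 7:I/N; 9:E/L; 10:L/D; 12:W/K; 16:I/E; 23:M/L; 33:G/Y.
p = 8/35 = 0.228571.
d = −ln(1 − 0.228571) = −ln(0.771429) = 0.2595.

0.2595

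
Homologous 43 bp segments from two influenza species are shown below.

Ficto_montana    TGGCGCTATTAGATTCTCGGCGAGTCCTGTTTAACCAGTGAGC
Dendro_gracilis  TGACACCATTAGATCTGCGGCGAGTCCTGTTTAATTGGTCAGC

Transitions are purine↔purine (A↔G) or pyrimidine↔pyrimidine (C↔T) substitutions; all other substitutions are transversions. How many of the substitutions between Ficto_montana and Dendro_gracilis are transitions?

8

The sequences differ at positions 3 (G/A, transition), 5 (G/A, transition), 7 (T/C, transition), 15 (T/C, transition), 16 (C/T, transition), 17 (T/G, transversion), 35 (C/T, transition), 36 (C/T, transition), 37 (A/G, transition), 40 (G/C, transversion).
Of the 10 differences, 8 transitions and 2 transversions, so the answer is 8.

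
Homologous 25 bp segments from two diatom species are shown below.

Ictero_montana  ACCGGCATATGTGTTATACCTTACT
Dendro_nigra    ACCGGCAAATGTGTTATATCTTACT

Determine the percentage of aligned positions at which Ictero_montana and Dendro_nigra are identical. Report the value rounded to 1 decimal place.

92.0%

Mismatches occur at site 8 (T→A), site 19 (C→T).
23 of the 25 sites match, so the percent identity is 23/25 × 100 = 92.0%.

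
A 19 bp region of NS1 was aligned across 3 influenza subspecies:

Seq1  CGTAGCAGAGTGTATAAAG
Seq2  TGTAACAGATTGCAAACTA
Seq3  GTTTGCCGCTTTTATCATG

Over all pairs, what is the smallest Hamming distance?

Pairwise Hamming distances:
  Seq1 vs Seq2: 8
  Seq1 vs Seq3: 9
  Seq2 vs Seq3: 12
The smallest is 8, between Seq1 and Seq2.

8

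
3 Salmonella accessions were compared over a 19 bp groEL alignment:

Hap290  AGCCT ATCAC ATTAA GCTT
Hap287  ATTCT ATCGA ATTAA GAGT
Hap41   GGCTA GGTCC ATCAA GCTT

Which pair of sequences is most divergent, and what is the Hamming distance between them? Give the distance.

Pairwise Hamming distances:
  Hap290 vs Hap287: 6
  Hap290 vs Hap41: 8
  Hap287 vs Hap41: 13
The largest is 13, between Hap287 and Hap41.

13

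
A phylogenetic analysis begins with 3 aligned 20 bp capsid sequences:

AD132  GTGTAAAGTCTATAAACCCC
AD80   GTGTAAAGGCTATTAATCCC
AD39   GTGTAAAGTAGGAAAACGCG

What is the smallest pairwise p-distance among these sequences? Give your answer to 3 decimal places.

0.150

Pairwise Hamming distances:
  AD132 vs AD80: 3
  AD132 vs AD39: 6
  AD80 vs AD39: 9
The smallest is 3 mismatches, between AD132 and AD80; p = 3/20 = 0.150.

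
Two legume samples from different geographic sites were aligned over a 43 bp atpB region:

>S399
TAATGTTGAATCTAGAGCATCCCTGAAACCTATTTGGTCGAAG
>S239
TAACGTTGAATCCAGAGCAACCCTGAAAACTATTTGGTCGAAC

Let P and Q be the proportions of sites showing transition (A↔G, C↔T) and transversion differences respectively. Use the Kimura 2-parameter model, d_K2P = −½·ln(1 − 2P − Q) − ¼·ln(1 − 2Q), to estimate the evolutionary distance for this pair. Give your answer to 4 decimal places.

The sequences differ at positions 4 (T/C, transition), 13 (T/C, transition), 20 (T/A, transversion), 29 (C/A, transversion), 43 (G/C, transversion).
Of the 5 differences, 2 transitions and 3 transversions over 43 sites: P = 2/43 = 0.046512, Q = 3/43 = 0.069767.
d = −0.5·ln(0.837209) − 0.25·ln(0.860466) = −0.5·(-0.177682) − 0.25·(-0.150281) = 0.1264.

0.1264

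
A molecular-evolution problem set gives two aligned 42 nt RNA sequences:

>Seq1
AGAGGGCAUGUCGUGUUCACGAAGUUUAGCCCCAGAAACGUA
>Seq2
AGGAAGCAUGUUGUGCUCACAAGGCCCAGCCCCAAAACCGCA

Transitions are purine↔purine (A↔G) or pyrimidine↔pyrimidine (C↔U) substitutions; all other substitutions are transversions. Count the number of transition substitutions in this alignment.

12

Mismatches occur at site 3 (A/G, transition), site 4 (G/A, transition), site 5 (G/A, transition), site 12 (C/U, transition), site 16 (U/C, transition), site 21 (G/A, transition), site 23 (A/G, transition), site 25 (U/C, transition), site 26 (U/C, transition), site 27 (U/C, transition), site 35 (G/A, transition), site 38 (A/C, transversion), site 41 (U/C, transition).
Of the 13 differences, 12 transitions and 1 transversion, so the answer is 12.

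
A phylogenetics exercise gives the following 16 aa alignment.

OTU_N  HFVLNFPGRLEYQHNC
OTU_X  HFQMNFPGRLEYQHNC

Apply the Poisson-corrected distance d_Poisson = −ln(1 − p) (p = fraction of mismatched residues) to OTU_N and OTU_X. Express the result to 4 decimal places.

Mismatches occur at site 3 (V↔Q), site 4 (L↔M).
p = 2/16 = 0.125000.
d = −ln(1 − 0.125000) = −ln(0.875000) = 0.1335.

0.1335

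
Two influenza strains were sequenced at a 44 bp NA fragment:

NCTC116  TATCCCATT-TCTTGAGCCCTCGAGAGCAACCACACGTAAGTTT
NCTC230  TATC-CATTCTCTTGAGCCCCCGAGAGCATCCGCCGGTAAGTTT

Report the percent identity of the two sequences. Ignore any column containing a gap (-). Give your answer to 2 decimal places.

88.10%

Excluding the 2 gap columns leaves 42 comparable sites.
Mismatches occur at site 21 (T↔C), site 30 (A↔T), site 33 (A↔G), site 35 (A↔C), site 36 (C↔G).
37 of the 42 comparable sites match, so the percent identity is 37/42 × 100 = 88.10%.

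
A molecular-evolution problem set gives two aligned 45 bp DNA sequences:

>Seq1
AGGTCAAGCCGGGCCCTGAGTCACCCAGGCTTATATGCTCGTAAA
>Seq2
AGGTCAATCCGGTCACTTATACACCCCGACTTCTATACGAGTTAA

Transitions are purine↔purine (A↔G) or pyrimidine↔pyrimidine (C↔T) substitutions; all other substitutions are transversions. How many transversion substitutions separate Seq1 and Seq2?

11

Mismatches occur at site 8 (G→T, transversion), site 13 (G→T, transversion), site 15 (C→A, transversion), site 18 (G→T, transversion), site 20 (G→T, transversion), site 21 (T→A, transversion), site 27 (A→C, transversion), site 29 (G→A, transition), site 33 (A→C, transversion), site 37 (G→A, transition), site 39 (T→G, transversion), site 40 (C→A, transversion), site 43 (A→T, transversion).
Of the 13 differences, 2 transitions and 11 transversions, so the answer is 11.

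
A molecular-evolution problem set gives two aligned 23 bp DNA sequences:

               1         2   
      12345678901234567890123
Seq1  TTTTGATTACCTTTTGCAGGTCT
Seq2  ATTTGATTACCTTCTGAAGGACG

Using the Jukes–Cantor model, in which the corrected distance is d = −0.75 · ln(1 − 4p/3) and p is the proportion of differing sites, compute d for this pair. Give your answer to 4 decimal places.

Differing sites — 1:T/A; 14:T/C; 17:C/A; 21:T/A; 23:T/G.
p = 5/23 = 0.217391.
d = −0.75 · ln(1 − (4/3)·0.217391) = −0.75 · ln(0.710145) = −0.75 · (-0.342286) = 0.2567.

0.2567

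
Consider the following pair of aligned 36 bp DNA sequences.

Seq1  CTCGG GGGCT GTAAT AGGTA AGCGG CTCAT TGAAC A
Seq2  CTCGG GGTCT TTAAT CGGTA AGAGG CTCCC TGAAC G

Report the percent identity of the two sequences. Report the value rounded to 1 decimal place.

80.6%

The sequences differ at positions 8 (G/T), 11 (G/T), 16 (A/C), 23 (C/A), 29 (A/C), 30 (T/C), 36 (A/G).
29 of the 36 sites match, so the percent identity is 29/36 × 100 = 80.6%.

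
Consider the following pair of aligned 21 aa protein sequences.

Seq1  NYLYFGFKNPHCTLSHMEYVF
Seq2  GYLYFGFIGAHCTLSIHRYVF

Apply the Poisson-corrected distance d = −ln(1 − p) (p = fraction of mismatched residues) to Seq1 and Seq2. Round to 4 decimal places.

0.4055

Differing sites — 1:N/G; 8:K/I; 9:N/G; 10:P/A; 16:H/I; 17:M/H; 18:E/R.
p = 7/21 = 0.333333.
d = −ln(1 − 0.333333) = −ln(0.666667) = 0.4055.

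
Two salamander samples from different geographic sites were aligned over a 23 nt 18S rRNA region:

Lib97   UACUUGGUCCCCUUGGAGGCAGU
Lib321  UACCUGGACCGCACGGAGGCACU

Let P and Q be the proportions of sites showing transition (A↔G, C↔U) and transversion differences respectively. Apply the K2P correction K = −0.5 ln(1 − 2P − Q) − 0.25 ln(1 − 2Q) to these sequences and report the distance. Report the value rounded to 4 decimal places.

0.3206

Mismatches occur at site 4 (U↔C, transition), site 8 (U↔A, transversion), site 11 (C↔G, transversion), site 13 (U↔A, transversion), site 14 (U↔C, transition), site 22 (G↔C, transversion).
Of the 6 differences, 2 transitions and 4 transversions over 23 sites: P = 2/23 = 0.086957, Q = 4/23 = 0.173913.
d = −0.5·ln(0.652173) − 0.25·ln(0.652174) = −0.5·(-0.427445) − 0.25·(-0.427444) = 0.3206.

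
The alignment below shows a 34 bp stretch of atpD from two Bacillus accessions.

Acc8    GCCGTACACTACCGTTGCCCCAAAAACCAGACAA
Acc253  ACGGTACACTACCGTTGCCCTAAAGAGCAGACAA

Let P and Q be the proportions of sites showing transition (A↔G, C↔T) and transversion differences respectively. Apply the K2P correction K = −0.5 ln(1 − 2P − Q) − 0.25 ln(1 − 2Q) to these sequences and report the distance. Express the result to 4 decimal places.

0.1654

Differing sites — 1:G/A (Ti); 3:C/G (Tv); 21:C/T (Ti); 25:A/G (Ti); 27:C/G (Tv).
Of the 5 differences, 3 transitions and 2 transversions over 34 sites: P = 3/34 = 0.088235, Q = 2/34 = 0.058824.
d = −0.5·ln(0.764706) − 0.25·ln(0.882352) = −0.5·(-0.268264) − 0.25·(-0.125164) = 0.1654.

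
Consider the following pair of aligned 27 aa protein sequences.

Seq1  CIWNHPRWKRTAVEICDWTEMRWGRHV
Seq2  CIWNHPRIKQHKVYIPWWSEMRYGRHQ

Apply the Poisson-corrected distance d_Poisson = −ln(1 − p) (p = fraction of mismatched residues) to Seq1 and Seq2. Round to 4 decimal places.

Mismatches occur at site 8 (W→I), site 10 (R→Q), site 11 (T→H), site 12 (A→K), site 14 (E→Y), site 16 (C→P), site 17 (D→W), site 19 (T→S), site 23 (W→Y), site 27 (V→Q).
p = 10/27 = 0.370370.
d = −ln(1 − 0.370370) = −ln(0.629630) = 0.4626.

0.4626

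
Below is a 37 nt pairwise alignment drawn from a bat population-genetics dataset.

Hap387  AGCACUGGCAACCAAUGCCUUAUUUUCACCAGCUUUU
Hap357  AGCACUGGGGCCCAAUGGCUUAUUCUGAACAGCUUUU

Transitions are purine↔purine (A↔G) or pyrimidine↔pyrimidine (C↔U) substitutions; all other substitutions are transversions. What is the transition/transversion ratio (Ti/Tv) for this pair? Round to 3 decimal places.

The sequences differ at positions 9 (C/G, transversion), 10 (A/G, transition), 11 (A/C, transversion), 18 (C/G, transversion), 25 (U/C, transition), 27 (C/G, transversion), 29 (C/A, transversion).
Of the 7 differences, 2 transitions and 5 transversions, so Ti/Tv = 2/5 = 0.400.

0.400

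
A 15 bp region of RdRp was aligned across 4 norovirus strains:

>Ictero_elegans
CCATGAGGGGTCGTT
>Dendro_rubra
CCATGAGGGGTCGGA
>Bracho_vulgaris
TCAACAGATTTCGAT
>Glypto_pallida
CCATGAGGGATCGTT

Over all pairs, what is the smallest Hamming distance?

Pairwise Hamming distances:
  Ictero_elegans vs Dendro_rubra: 2
  Ictero_elegans vs Bracho_vulgaris: 7
  Ictero_elegans vs Glypto_pallida: 1
  Dendro_rubra vs Bracho_vulgaris: 8
  Dendro_rubra vs Glypto_pallida: 3
  Bracho_vulgaris vs Glypto_pallida: 7
The smallest is 1, between Ictero_elegans and Glypto_pallida.

1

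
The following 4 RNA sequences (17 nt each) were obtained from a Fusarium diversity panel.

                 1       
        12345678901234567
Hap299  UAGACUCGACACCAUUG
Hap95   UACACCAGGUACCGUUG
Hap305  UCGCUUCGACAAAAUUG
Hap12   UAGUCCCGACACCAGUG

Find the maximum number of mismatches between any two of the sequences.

11

Pairwise Hamming distances:
  Hap299 vs Hap95: 6
  Hap299 vs Hap305: 5
  Hap299 vs Hap12: 3
  Hap95 vs Hap305: 11
  Hap95 vs Hap12: 7
  Hap305 vs Hap12: 7
The largest is 11, between Hap95 and Hap305.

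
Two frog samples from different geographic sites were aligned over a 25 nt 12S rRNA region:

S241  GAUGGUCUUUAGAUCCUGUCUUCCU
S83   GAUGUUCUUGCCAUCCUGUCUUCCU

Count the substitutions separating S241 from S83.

4

Differing sites — 5:G/U; 10:U/G; 11:A/C; 12:G/C.
That gives 4 mismatches out of 25 aligned sites, so the Hamming distance is 4.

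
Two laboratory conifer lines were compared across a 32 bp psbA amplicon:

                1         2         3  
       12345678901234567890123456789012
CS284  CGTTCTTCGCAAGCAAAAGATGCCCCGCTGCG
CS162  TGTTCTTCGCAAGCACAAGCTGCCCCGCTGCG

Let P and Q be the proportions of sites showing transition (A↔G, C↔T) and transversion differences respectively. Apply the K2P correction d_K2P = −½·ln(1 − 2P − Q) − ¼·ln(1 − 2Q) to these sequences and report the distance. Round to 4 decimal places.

0.1001

The sequences differ at positions 1 (C/T, transition), 16 (A/C, transversion), 20 (A/C, transversion).
Of the 3 differences, 1 transition and 2 transversions over 32 sites: P = 1/32 = 0.031250, Q = 2/32 = 0.062500.
d = −0.5·ln(0.875000) − 0.25·ln(0.875000) = −0.5·(-0.133531) − 0.25·(-0.133531) = 0.1001.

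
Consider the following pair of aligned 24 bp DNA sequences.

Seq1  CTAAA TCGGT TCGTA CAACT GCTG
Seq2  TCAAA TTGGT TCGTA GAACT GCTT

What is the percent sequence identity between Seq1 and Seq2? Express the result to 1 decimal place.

79.2%

Mismatches occur at site 1 (C→T), site 2 (T→C), site 7 (C→T), site 16 (C→G), site 24 (G→T).
19 of the 24 sites match, so the percent identity is 19/24 × 100 = 79.2%.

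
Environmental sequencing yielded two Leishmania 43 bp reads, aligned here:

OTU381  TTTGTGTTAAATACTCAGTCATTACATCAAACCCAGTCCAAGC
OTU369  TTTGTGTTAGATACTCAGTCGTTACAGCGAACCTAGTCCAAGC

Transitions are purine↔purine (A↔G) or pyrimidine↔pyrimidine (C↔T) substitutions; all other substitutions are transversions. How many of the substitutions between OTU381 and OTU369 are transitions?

4

Differing sites — 10:A/G (Ti); 21:A/G (Ti); 27:T/G (Tv); 29:A/G (Ti); 34:C/T (Ti).
Of the 5 differences, 4 transitions and 1 transversion, so the answer is 4.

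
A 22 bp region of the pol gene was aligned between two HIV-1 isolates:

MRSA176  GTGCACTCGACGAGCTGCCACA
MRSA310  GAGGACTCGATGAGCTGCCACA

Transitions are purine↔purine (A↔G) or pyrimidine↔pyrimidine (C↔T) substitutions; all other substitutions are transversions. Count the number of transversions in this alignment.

Differing sites — 2:T/A (Tv); 4:C/G (Tv); 11:C/T (Ti).
Of the 3 differences, 1 transition and 2 transversions, so the answer is 2.

2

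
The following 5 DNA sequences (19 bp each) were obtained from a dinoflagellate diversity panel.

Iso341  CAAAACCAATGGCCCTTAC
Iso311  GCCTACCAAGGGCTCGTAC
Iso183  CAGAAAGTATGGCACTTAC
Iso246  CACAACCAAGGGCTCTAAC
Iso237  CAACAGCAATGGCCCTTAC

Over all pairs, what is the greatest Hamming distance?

10

Pairwise Hamming distances:
  Iso341 vs Iso311: 7
  Iso341 vs Iso183: 5
  Iso341 vs Iso246: 4
  Iso341 vs Iso237: 2
  Iso311 vs Iso183: 10
  Iso311 vs Iso246: 5
  Iso311 vs Iso237: 8
  Iso183 vs Iso246: 7
  Iso183 vs Iso237: 6
  Iso246 vs Iso237: 6
The largest is 10, between Iso311 and Iso183.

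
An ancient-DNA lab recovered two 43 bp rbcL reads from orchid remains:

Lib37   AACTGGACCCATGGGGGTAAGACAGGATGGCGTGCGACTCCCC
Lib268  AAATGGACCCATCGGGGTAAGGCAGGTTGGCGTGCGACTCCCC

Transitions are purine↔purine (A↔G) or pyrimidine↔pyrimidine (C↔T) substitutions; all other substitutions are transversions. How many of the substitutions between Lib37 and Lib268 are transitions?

1

The sequences differ at positions 3 (C/A, transversion), 13 (G/C, transversion), 22 (A/G, transition), 27 (A/T, transversion).
Of the 4 differences, 1 transition and 3 transversions, so the answer is 1.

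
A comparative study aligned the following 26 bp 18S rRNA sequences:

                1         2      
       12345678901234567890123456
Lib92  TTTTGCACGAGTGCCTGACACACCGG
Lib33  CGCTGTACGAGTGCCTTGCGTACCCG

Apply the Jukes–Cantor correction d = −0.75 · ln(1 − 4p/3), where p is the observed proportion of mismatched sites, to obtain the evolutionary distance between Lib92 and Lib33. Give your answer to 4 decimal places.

Differing sites — 1:T/C; 2:T/G; 3:T/C; 6:C/T; 17:G/T; 18:A/G; 20:A/G; 21:C/T; 25:G/C.
p = 9/26 = 0.346154.
d = −0.75 · ln(1 − (4/3)·0.346154) = −0.75 · ln(0.538461) = −0.75 · (-0.619040) = 0.4643.

0.4643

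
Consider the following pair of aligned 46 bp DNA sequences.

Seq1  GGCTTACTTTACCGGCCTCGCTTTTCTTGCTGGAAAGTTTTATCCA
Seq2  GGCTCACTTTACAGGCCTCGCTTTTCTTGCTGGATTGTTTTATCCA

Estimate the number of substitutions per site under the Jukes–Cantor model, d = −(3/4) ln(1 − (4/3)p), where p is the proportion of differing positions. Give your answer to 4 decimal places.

0.0924

Differing sites — 5:T/C; 13:C/A; 35:A/T; 36:A/T.
p = 4/46 = 0.086957.
d = −0.75 · ln(1 − (4/3)·0.086957) = −0.75 · ln(0.884057) = −0.75 · (-0.123234) = 0.0924.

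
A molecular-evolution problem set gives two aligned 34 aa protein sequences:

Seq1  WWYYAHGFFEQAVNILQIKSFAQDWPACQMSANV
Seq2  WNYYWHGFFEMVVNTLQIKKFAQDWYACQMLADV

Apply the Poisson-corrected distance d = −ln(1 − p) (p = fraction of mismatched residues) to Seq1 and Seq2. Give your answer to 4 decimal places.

The sequences differ at positions 2 (W/N), 5 (A/W), 11 (Q/M), 12 (A/V), 15 (I/T), 20 (S/K), 26 (P/Y), 31 (S/L), 33 (N/D).
p = 9/34 = 0.264706.
d = −ln(1 − 0.264706) = −ln(0.735294) = 0.3075.

0.3075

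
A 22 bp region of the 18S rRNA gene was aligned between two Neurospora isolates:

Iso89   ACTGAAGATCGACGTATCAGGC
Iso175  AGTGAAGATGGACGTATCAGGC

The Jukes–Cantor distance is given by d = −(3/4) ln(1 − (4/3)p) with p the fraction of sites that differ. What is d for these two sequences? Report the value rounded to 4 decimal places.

0.0969

The sequences differ at positions 2 (C/G), 10 (C/G).
p = 2/22 = 0.090909.
d = −0.75 · ln(1 − (4/3)·0.090909) = −0.75 · ln(0.878788) = −0.75 · (-0.129212) = 0.0969.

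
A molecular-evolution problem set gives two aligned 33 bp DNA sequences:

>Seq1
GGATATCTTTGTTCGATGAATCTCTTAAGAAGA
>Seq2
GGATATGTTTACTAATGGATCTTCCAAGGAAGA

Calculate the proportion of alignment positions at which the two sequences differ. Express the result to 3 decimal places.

Differing sites — 7:C/G; 11:G/A; 12:T/C; 14:C/A; 15:G/A; 16:A/T; 17:T/G; 20:A/T; 21:T/C; 22:C/T; 25:T/C; 26:T/A; 28:A/G.
There are 13 differences over 33 sites, so p = 13/33 = 0.394.

0.394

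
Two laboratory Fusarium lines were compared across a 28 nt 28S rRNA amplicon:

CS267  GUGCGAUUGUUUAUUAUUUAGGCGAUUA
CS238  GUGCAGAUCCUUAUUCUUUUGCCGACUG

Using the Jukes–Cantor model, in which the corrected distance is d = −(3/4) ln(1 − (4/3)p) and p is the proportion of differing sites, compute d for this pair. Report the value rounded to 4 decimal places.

0.4850

Differing sites — 5:G/A; 6:A/G; 7:U/A; 9:G/C; 10:U/C; 16:A/C; 20:A/U; 22:G/C; 26:U/C; 28:A/G.
p = 10/28 = 0.357143.
d = −0.75 · ln(1 − (4/3)·0.357143) = −0.75 · ln(0.523809) = −0.75 · (-0.646628) = 0.4850.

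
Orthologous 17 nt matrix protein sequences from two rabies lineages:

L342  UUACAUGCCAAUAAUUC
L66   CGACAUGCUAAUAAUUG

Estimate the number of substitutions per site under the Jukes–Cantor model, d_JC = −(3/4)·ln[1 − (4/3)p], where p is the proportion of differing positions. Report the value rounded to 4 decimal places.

0.2824

Differing sites — 1:U/C; 2:U/G; 9:C/U; 17:C/G.
p = 4/17 = 0.235294.
d = −0.75 · ln(1 − (4/3)·0.235294) = −0.75 · ln(0.686275) = −0.75 · (-0.376477) = 0.2824.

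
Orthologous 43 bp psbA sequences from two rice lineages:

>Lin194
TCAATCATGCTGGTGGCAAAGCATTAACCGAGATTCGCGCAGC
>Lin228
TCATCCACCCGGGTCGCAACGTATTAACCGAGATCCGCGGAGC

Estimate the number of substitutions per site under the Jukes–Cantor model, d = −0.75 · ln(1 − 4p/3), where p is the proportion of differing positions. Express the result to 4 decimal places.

0.2784

Differing sites — 4:A/T; 5:T/C; 8:T/C; 9:G/C; 11:T/G; 15:G/C; 20:A/C; 22:C/T; 35:T/C; 40:C/G.
p = 10/43 = 0.232558.
d = −0.75 · ln(1 − (4/3)·0.232558) = −0.75 · ln(0.689923) = −0.75 · (-0.371175) = 0.2784.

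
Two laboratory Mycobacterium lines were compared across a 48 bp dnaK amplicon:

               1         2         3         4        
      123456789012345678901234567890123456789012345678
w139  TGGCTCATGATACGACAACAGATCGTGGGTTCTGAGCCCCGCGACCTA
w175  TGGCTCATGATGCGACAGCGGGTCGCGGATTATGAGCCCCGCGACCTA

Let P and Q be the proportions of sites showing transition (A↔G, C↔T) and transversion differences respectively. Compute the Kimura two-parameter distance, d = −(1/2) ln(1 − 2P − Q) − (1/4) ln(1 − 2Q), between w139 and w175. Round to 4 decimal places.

0.1686

Mismatches occur at site 12 (A→G, transition), site 18 (A→G, transition), site 20 (A→G, transition), site 22 (A→G, transition), site 26 (T→C, transition), site 29 (G→A, transition), site 32 (C→A, transversion).
Of the 7 differences, 6 transitions and 1 transversion over 48 sites: P = 6/48 = 0.125000, Q = 1/48 = 0.020833.
d = −0.5·ln(0.729167) − 0.25·ln(0.958334) = −0.5·(-0.315852) − 0.25·(-0.042559) = 0.1686.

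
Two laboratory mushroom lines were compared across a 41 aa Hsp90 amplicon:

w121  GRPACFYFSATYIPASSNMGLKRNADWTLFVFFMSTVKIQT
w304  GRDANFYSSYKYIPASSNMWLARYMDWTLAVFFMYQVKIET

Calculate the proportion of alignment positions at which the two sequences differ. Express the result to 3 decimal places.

Mismatches occur at site 3 (P/D), site 5 (C/N), site 8 (F/S), site 10 (A/Y), site 11 (T/K), site 20 (G/W), site 22 (K/A), site 24 (N/Y), site 25 (A/M), site 30 (F/A), site 35 (S/Y), site 36 (T/Q), site 40 (Q/E).
There are 13 differences over 41 sites, so p = 13/41 = 0.317.

0.317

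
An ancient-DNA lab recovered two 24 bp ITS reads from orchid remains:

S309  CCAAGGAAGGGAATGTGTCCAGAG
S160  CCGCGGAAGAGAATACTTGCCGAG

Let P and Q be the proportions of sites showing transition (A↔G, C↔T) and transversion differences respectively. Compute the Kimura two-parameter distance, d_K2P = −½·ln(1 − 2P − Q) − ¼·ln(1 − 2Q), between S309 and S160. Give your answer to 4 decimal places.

Mismatches occur at site 3 (A→G, transition), site 4 (A→C, transversion), site 10 (G→A, transition), site 15 (G→A, transition), site 16 (T→C, transition), site 17 (G→T, transversion), site 19 (C→G, transversion), site 21 (A→C, transversion).
Of the 8 differences, 4 transitions and 4 transversions over 24 sites: P = 4/24 = 0.166667, Q = 4/24 = 0.166667.
d = −0.5·ln(0.499999) − 0.25·ln(0.666666) = −0.5·(-0.693149) − 0.25·(-0.405466) = 0.4479.

0.4479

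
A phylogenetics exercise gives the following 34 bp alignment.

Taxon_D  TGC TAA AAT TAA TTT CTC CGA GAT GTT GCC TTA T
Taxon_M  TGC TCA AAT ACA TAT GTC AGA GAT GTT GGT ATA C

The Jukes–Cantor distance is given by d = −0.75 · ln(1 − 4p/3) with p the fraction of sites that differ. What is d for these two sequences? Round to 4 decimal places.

The sequences differ at positions 5 (A/C), 10 (T/A), 11 (A/C), 14 (T/A), 16 (C/G), 19 (C/A), 29 (C/G), 30 (C/T), 31 (T/A), 34 (T/C).
p = 10/34 = 0.294118.
d = −0.75 · ln(1 − (4/3)·0.294118) = −0.75 · ln(0.607843) = −0.75 · (-0.497839) = 0.3734.

0.3734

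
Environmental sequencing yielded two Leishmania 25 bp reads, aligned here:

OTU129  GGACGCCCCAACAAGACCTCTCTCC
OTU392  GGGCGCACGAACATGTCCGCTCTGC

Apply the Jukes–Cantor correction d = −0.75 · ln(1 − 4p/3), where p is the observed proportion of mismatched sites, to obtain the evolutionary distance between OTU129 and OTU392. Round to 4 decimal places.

0.3505

Differing sites — 3:A/G; 7:C/A; 9:C/G; 14:A/T; 16:A/T; 19:T/G; 24:C/G.
p = 7/25 = 0.280000.
d = −0.75 · ln(1 − (4/3)·0.280000) = −0.75 · ln(0.626667) = −0.75 · (-0.467340) = 0.3505.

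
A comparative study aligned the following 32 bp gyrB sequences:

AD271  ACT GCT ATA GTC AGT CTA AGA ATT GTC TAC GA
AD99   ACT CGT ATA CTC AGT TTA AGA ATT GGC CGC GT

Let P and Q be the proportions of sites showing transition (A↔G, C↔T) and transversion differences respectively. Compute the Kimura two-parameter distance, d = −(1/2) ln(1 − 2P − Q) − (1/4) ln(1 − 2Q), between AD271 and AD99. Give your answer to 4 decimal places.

0.3043

Differing sites — 4:G/C (Tv); 5:C/G (Tv); 10:G/C (Tv); 16:C/T (Ti); 26:T/G (Tv); 28:T/C (Ti); 29:A/G (Ti); 32:A/T (Tv).
Of the 8 differences, 3 transitions and 5 transversions over 32 sites: P = 3/32 = 0.093750, Q = 5/32 = 0.156250.
d = −0.5·ln(0.656250) − 0.25·ln(0.687500) = −0.5·(-0.421213) − 0.25·(-0.374693) = 0.3043.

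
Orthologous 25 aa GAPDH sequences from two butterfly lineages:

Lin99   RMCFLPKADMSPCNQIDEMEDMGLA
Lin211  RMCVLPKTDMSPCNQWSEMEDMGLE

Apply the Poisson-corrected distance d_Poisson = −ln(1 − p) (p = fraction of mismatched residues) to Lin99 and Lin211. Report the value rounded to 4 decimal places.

Differing sites — 4:F/V; 8:A/T; 16:I/W; 17:D/S; 25:A/E.
p = 5/25 = 0.200000.
d = −ln(1 − 0.200000) = −ln(0.800000) = 0.2231.

0.2231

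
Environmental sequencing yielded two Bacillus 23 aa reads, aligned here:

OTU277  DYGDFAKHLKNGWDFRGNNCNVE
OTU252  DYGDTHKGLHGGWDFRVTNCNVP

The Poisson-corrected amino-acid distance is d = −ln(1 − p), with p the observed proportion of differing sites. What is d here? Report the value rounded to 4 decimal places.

0.4274

Differing sites — 5:F/T; 6:A/H; 8:H/G; 10:K/H; 11:N/G; 17:G/V; 18:N/T; 23:E/P.
p = 8/23 = 0.347826.
d = −ln(1 − 0.347826) = −ln(0.652174) = 0.4274.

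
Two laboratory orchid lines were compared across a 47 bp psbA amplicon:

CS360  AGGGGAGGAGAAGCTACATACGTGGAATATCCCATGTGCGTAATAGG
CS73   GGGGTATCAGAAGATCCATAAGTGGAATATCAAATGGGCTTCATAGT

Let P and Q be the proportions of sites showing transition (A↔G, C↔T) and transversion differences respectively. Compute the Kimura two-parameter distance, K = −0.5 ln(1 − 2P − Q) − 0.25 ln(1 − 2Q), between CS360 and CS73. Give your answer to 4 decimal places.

0.3555

Mismatches occur at site 1 (A→G, transition), site 5 (G→T, transversion), site 7 (G→T, transversion), site 8 (G→C, transversion), site 14 (C→A, transversion), site 16 (A→C, transversion), site 21 (C→A, transversion), site 32 (C→A, transversion), site 33 (C→A, transversion), site 37 (T→G, transversion), site 40 (G→T, transversion), site 42 (A→C, transversion), site 47 (G→T, transversion).
Of the 13 differences, 1 transition and 12 transversions over 47 sites: P = 1/47 = 0.021277, Q = 12/47 = 0.255319.
d = −0.5·ln(0.702127) − 0.25·ln(0.489362) = −0.5·(-0.353641) − 0.25·(-0.714653) = 0.3555.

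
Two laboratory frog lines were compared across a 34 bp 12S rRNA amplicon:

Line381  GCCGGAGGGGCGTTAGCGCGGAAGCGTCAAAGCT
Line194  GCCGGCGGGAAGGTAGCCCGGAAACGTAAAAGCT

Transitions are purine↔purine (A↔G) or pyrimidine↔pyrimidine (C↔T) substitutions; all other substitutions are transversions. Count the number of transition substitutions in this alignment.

2

Mismatches occur at site 6 (A/C, transversion), site 10 (G/A, transition), site 11 (C/A, transversion), site 13 (T/G, transversion), site 18 (G/C, transversion), site 24 (G/A, transition), site 28 (C/A, transversion).
Of the 7 differences, 2 transitions and 5 transversions, so the answer is 2.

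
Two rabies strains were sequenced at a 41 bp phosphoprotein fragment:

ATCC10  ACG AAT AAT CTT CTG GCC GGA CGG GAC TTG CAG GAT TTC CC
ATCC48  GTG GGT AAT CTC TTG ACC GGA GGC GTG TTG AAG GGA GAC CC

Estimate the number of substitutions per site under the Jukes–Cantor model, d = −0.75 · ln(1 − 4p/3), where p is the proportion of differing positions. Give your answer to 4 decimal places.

0.5510

Differing sites — 1:A/G; 2:C/T; 4:A/G; 5:A/G; 12:T/C; 13:C/T; 16:G/A; 22:C/G; 24:G/C; 26:A/T; 27:C/G; 31:C/A; 35:A/G; 36:T/A; 37:T/G; 38:T/A.
p = 16/41 = 0.390244.
d = −0.75 · ln(1 − (4/3)·0.390244) = −0.75 · ln(0.479675) = −0.75 · (-0.734646) = 0.5510.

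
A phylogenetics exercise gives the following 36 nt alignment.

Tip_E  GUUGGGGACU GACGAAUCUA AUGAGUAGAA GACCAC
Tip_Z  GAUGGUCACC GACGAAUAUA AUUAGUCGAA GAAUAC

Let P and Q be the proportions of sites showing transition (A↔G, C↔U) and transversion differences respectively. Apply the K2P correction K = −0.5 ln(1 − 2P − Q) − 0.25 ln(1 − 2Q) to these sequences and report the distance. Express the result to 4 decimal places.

Mismatches occur at site 2 (U↔A, transversion), site 6 (G↔U, transversion), site 7 (G↔C, transversion), site 10 (U↔C, transition), site 18 (C↔A, transversion), site 23 (G↔U, transversion), site 27 (A↔C, transversion), site 33 (C↔A, transversion), site 34 (C↔U, transition).
Of the 9 differences, 2 transitions and 7 transversions over 36 sites: P = 2/36 = 0.055556, Q = 7/36 = 0.194444.
d = −0.5·ln(0.694444) − 0.25·ln(0.611112) = −0.5·(-0.364644) − 0.25·(-0.492475) = 0.3054.

0.3054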